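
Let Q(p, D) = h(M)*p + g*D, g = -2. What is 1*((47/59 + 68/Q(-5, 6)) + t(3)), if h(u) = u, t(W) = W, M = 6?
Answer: 2698/1239 ≈ 2.1776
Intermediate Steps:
Q(p, D) = -2*D + 6*p (Q(p, D) = 6*p - 2*D = -2*D + 6*p)
1*((47/59 + 68/Q(-5, 6)) + t(3)) = 1*((47/59 + 68/(-2*6 + 6*(-5))) + 3) = 1*((47*(1/59) + 68/(-12 - 30)) + 3) = 1*((47/59 + 68/(-42)) + 3) = 1*((47/59 + 68*(-1/42)) + 3) = 1*((47/59 - 34/21) + 3) = 1*(-1019/1239 + 3) = 1*(2698/1239) = 2698/1239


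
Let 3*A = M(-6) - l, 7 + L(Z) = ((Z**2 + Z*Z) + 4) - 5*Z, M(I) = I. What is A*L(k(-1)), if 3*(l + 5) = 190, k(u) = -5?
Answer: -1544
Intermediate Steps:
l = 175/3 (l = -5 + (1/3)*190 = -5 + 190/3 = 175/3 ≈ 58.333)
L(Z) = -3 - 5*Z + 2*Z**2 (L(Z) = -7 + (((Z**2 + Z*Z) + 4) - 5*Z) = -7 + (((Z**2 + Z**2) + 4) - 5*Z) = -7 + ((2*Z**2 + 4) - 5*Z) = -7 + ((4 + 2*Z**2) - 5*Z) = -7 + (4 - 5*Z + 2*Z**2) = -3 - 5*Z + 2*Z**2)
A = -193/9 (A = (-6 - 1*175/3)/3 = (-6 - 175/3)/3 = (1/3)*(-193/3) = -193/9 ≈ -21.444)
A*L(k(-1)) = -193*(-3 - 5*(-5) + 2*(-5)**2)/9 = -193*(-3 + 25 + 2*25)/9 = -193*(-3 + 25 + 50)/9 = -193/9*72 = -1544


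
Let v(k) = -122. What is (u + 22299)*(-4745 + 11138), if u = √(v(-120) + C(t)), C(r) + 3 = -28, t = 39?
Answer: 142557507 + 19179*I*√17 ≈ 1.4256e+8 + 79077.0*I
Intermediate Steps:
C(r) = -31 (C(r) = -3 - 28 = -31)
u = 3*I*√17 (u = √(-122 - 31) = √(-153) = 3*I*√17 ≈ 12.369*I)
(u + 22299)*(-4745 + 11138) = (3*I*√17 + 22299)*(-4745 + 11138) = (22299 + 3*I*√17)*6393 = 142557507 + 19179*I*√17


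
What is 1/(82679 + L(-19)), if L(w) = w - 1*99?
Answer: 1/82561 ≈ 1.2112e-5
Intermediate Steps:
L(w) = -99 + w (L(w) = w - 99 = -99 + w)
1/(82679 + L(-19)) = 1/(82679 + (-99 - 19)) = 1/(82679 - 118) = 1/82561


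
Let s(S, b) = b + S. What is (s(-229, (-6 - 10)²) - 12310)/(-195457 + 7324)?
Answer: 12283/188133 ≈ 0.065289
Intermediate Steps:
s(S, b) = S + b
(s(-229, (-6 - 10)²) - 12310)/(-195457 + 7324) = ((-229 + (-6 - 10)²) - 12310)/(-195457 + 7324) = ((-229 + (-16)²) - 12310)/(-188133) = ((-229 + 256) - 12310)*(-1/188133) = (27 - 12310)*(-1/188133) = -12283*(-1/188133) = 12283/188133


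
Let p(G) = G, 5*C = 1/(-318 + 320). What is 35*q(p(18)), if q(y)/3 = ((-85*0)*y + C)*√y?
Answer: 63*√2/2 ≈ 44.548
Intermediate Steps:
C = ⅒ (C = 1/(5*(-318 + 320)) = (⅕)/2 = (⅕)*(½) = ⅒ ≈ 0.10000)
q(y) = 3*√y/10 (q(y) = 3*(((-85*0)*y + ⅒)*√y) = 3*((0*y + ⅒)*√y) = 3*((0 + ⅒)*√y) = 3*(√y/10) = 3*√y/10)
35*q(p(18)) = 35*(3*√18/10) = 35*(3*(3*√2)/10) = 35*(9*√2/10) = 63*√2/2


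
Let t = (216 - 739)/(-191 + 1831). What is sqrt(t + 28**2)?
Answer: sqrt(526947170)/820 ≈ 27.994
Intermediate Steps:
t = -523/1640 ≈ -0.31890
sqrt(t + 28**2) = sqrt(-523/1640 + 28**2) = sqrt(-523/1640 + 784) = sqrt(1285237/1640) = sqrt(526947170)/820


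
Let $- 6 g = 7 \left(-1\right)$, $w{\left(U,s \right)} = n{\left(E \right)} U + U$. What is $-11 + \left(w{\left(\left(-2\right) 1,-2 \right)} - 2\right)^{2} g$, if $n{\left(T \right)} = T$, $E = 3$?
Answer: $\frac{317}{3} \approx 105.67$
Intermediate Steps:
$w{\left(U,s \right)} = 4 U$ ($w{\left(U,s \right)} = 3 U + U = 4 U$)
$g = \frac{7}{6}$ ($g = - \frac{7 \left(-1\right)}{6} = \left(- \frac{1}{6}\right) \left(-7\right) = \frac{7}{6} \approx 1.1667$)
$-11 + \left(w{\left(\left(-2\right) 1,-2 \right)} - 2\right)^{2} g = -11 + \left(4 \left(\left(-2\right) 1\right) - 2\right)^{2} \cdot \frac{7}{6} = -11 + \left(4 \left(-2\right) - 2\right)^{2} \cdot \frac{7}{6} = -11 + \left(-8 - 2\right)^{2} \cdot \frac{7}{6} = -11 + \left(-10\right)^{2} \cdot \frac{7}{6} = -11 + 100 \cdot \frac{7}{6} = -11 + \frac{350}{3} = \frac{317}{3}$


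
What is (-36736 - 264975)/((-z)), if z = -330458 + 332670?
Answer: 301711/2212 ≈ 136.40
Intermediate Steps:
z = 2212
(-36736 - 264975)/((-z)) = (-36736 - 264975)/((-1*2212)) = -301711/(-2212) = -301711*(-1/2212) = 301711/2212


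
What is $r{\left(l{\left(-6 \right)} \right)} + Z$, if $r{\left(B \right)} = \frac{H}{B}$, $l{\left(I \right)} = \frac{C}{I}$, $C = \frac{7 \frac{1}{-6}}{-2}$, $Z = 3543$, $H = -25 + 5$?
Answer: $\frac{26241}{7} \approx 3748.7$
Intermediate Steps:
$H = -20$
$C = \frac{7}{12}$ ($C = 7 \left(- \frac{1}{6}\right) \left(- \frac{1}{2}\right) = \left(- \frac{7}{6}\right) \left(- \frac{1}{2}\right) = \frac{7}{12} \approx 0.58333$)
$l{\left(I \right)} = \frac{7}{12 I}$
$r{\left(B \right)} = - \frac{20}{B}$
$r{\left(l{\left(-6 \right)} \right)} + Z = - \frac{20}{\frac{7}{12} \frac{1}{-6}} + 3543 = - \frac{20}{\frac{7}{12} \left(- \frac{1}{6}\right)} + 3543 = - \frac{20}{- \frac{7}{72}} + 3543 = \left(-20\right) \left(- \frac{72}{7}\right) + 3543 = \frac{1440}{7} + 3543 = \frac{26241}{7}$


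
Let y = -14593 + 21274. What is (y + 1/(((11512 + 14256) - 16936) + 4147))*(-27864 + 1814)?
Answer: -2258865835000/12979 ≈ -1.7404e+8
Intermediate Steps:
y = 6681
(y + 1/(((11512 + 14256) - 16936) + 4147))*(-27864 + 1814) = (6681 + 1/(((11512 + 14256) - 16936) + 4147))*(-27864 + 1814) = (6681 + 1/((25768 - 16936) + 4147))*(-26050) = (6681 + 1/(8832 + 4147))*(-26050) = (6681 + 1/12979)*(-26050) = (86712700/12979)*(-26050) = -2258865835000/12979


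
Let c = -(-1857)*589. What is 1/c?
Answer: 1/1093773 ≈ 9.1427e-7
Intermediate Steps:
c = 1093773 (c = -1857*(-589) = 1093773)
1/c = 1/1093773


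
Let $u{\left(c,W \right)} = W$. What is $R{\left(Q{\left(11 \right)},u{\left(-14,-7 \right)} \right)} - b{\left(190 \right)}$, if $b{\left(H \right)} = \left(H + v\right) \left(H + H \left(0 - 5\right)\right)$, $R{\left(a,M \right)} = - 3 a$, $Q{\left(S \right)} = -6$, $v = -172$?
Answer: $13698$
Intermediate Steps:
$b{\left(H \right)} = - 4 H \left(-172 + H\right)$ ($b{\left(H \right)} = \left(H - 172\right) \left(H + H \left(0 - 5\right)\right) = \left(-172 + H\right) \left(H + H \left(-5\right)\right) = \left(-172 + H\right) \left(H - 5 H\right) = \left(-172 + H\right) \left(- 4 H\right) = - 4 H \left(-172 + H\right)$)
$R{\left(Q{\left(11 \right)},u{\left(-14,-7 \right)} \right)} - b{\left(190 \right)} = \left(-3\right) \left(-6\right) - 4 \cdot 190 \left(172 - 190\right) = 18 - 4 \cdot 190 \left(172 - 190\right) = 18 - 4 \cdot 190 \left(-18\right) = 18 - -13680 = 18 + 13680 = 13698$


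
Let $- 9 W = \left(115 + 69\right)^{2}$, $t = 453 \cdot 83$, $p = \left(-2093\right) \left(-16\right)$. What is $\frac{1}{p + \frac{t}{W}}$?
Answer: $\frac{33856}{1133431337} \approx 2.987 \cdot 10^{-5}$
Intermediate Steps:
$p = 33488$
$t = 37599$
$W = - \frac{33856}{9}$ ($W = - \frac{\left(115 + 69\right)^{2}}{9} = - \frac{184^{2}}{9} = \left(- \frac{1}{9}\right) 33856 = - \frac{33856}{9} \approx -3761.8$)
$\frac{1}{p + \frac{t}{W}} = \frac{1}{33488 + \frac{37599}{- \frac{33856}{9}}} = \frac{1}{33488 + 37599 \left(- \frac{9}{33856}\right)} = \frac{1}{33488 - \frac{338391}{33856}} = \frac{1}{\frac{1133431337}{33856}} = \frac{33856}{1133431337}$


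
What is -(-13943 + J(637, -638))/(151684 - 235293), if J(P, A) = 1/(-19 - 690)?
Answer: -9885588/59278781 ≈ -0.16676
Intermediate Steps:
J(P, A) = -1/709 (J(P, A) = 1/(-709) = -1/709)
-(-13943 + J(637, -638))/(151684 - 235293) = -(-13943 - 1/709)/(151684 - 235293) = -(-9885588)/(709*(-83609)) = -(-9885588)*(-1)/(709*83609) = -1*9885588/59278781 = -9885588/59278781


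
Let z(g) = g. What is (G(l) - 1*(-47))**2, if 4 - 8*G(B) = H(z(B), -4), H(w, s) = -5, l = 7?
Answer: 148225/64 ≈ 2316.0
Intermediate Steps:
G(B) = 9/8 (G(B) = 1/2 - 1/8*(-5) = 1/2 + 5/8 = 9/8)
(G(l) - 1*(-47))**2 = (9/8 - 1*(-47))**2 = (9/8 + 47)**2 = (385/8)**2 = 148225/64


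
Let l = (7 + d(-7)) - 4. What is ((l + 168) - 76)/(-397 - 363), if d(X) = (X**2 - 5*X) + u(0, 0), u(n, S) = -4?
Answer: -35/152 ≈ -0.23026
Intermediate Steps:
d(X) = -4 + X**2 - 5*X (d(X) = (X**2 - 5*X) - 4 = -4 + X**2 - 5*X)
l = 83 (l = (7 + (-4 + (-7)**2 - 5*(-7))) - 4 = (7 + (-4 + 49 + 35)) - 4 = (7 + 80) - 4 = 87 - 4 = 83)
((l + 168) - 76)/(-397 - 363) = ((83 + 168) - 76)/(-397 - 363) = (251 - 76)/(-760) = 175*(-1/760) = -35/152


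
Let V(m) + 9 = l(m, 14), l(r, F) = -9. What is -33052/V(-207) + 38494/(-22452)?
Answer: 61782551/33678 ≈ 1834.5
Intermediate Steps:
V(m) = -18 (V(m) = -9 - 9 = -18)
-33052/V(-207) + 38494/(-22452) = -33052/(-18) + 38494/(-22452) = -33052*(-1/18) + 38494*(-1/22452) = 16526/9 - 19247/11226 = 61782551/33678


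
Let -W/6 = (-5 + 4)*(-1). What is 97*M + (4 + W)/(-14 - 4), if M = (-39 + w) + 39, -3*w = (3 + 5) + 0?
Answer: -2327/9 ≈ -258.56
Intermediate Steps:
w = -8/3 (w = -((3 + 5) + 0)/3 = -(8 + 0)/3 = -1/3*8 = -8/3 ≈ -2.6667)
M = -8/3 (M = (-39 - 8/3) + 39 = -125/3 + 39 = -8/3 ≈ -2.6667)
W = -6 (W = -6*(-5 + 4)*(-1) = -(-6)*(-1) = -6*1 = -6)
97*M + (4 + W)/(-14 - 4) = 97*(-8/3) + (4 - 6)/(-14 - 4) = -776/3 - 2/(-18) = -776/3 - 2*(-1/18) = -776/3 + 1/9 = -2327/9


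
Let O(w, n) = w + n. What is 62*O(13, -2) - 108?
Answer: 574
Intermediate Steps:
O(w, n) = n + w
62*O(13, -2) - 108 = 62*(-2 + 13) - 108 = 62*11 - 108 = 682 - 108 = 574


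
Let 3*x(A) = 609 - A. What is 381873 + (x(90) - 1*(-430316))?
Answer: 812362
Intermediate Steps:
x(A) = 203 - A/3 (x(A) = (609 - A)/3 = 203 - A/3)
381873 + (x(90) - 1*(-430316)) = 381873 + ((203 - ⅓*90) - 1*(-430316)) = 381873 + ((203 - 30) + 430316) = 381873 + (173 + 430316) = 381873 + 430489 = 812362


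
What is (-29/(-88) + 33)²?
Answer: 8602489/7744 ≈ 1110.9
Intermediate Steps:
(-29/(-88) + 33)² = (-29*(-1/88) + 33)² = (29/88 + 33)² = (2933/88)² = 8602489/7744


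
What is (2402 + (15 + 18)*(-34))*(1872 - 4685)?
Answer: -3600640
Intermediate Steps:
(2402 + (15 + 18)*(-34))*(1872 - 4685) = (2402 + 33*(-34))*(-2813) = (2402 - 1122)*(-2813) = 1280*(-2813) = -3600640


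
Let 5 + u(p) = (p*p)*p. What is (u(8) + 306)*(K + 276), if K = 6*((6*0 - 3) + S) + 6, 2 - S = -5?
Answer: 248778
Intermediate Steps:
S = 7 (S = 2 - 1*(-5) = 2 + 5 = 7)
u(p) = -5 + p³ (u(p) = -5 + (p*p)*p = -5 + p²*p = -5 + p³)
K = 30 (K = 6*((6*0 - 3) + 7) + 6 = 6*((0 - 3) + 7) + 6 = 6*(-3 + 7) + 6 = 6*4 + 6 = 24 + 6 = 30)
(u(8) + 306)*(K + 276) = ((-5 + 8³) + 306)*(30 + 276) = ((-5 + 512) + 306)*306 = (507 + 306)*306 = 813*306 = 248778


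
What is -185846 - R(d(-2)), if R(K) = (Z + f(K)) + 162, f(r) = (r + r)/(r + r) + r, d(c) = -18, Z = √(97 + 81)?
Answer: -185991 - √178 ≈ -1.8600e+5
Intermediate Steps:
Z = √178 ≈ 13.342
f(r) = 1 + r (f(r) = (2*r)/((2*r)) + r = (2*r)*(1/(2*r)) + r = 1 + r)
R(K) = 163 + K + √178 (R(K) = (√178 + (1 + K)) + 162 = (1 + K + √178) + 162 = 163 + K + √178)
-185846 - R(d(-2)) = -185846 - (163 - 18 + √178) = -185846 - (145 + √178) = -185846 + (-145 - √178) = -185991 - √178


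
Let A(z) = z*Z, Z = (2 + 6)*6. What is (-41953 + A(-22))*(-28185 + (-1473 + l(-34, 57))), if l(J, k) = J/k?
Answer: 72708434860/57 ≈ 1.2756e+9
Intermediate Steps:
Z = 48 (Z = 8*6 = 48)
A(z) = 48*z (A(z) = z*48 = 48*z)
(-41953 + A(-22))*(-28185 + (-1473 + l(-34, 57))) = (-41953 + 48*(-22))*(-28185 + (-1473 - 34/57)) = (-41953 - 1056)*(-28185 + (-1473 - 34*1/57)) = -43009*(-28185 + (-1473 - 34/57)) = -43009*(-28185 - 83995/57) = -43009*(-1690540/57) = 72708434860/57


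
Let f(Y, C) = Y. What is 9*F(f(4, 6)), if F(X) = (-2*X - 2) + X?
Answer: -54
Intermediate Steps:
F(X) = -2 - X (F(X) = (-2 - 2*X) + X = -2 - X)
9*F(f(4, 6)) = 9*(-2 - 1*4) = 9*(-2 - 4) = 9*(-6) = -54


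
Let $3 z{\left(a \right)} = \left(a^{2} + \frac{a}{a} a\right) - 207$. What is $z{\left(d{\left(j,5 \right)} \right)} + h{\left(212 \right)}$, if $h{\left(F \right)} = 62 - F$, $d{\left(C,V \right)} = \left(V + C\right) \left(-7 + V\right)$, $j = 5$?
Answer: $- \frac{277}{3} \approx -92.333$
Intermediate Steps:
$d{\left(C,V \right)} = \left(-7 + V\right) \left(C + V\right)$ ($d{\left(C,V \right)} = \left(C + V\right) \left(-7 + V\right) = \left(-7 + V\right) \left(C + V\right)$)
$z{\left(a \right)} = -69 + \frac{a}{3} + \frac{a^{2}}{3}$ ($z{\left(a \right)} = \frac{\left(a^{2} + \frac{a}{a} a\right) - 207}{3} = \frac{\left(a^{2} + 1 a\right) - 207}{3} = \frac{\left(a^{2} + a\right) - 207}{3} = \frac{\left(a + a^{2}\right) - 207}{3} = \frac{-207 + a + a^{2}}{3} = -69 + \frac{a}{3} + \frac{a^{2}}{3}$)
$z{\left(d{\left(j,5 \right)} \right)} + h{\left(212 \right)} = \left(-69 + \frac{5^{2} - 35 - 35 + 5 \cdot 5}{3} + \frac{\left(5^{2} - 35 - 35 + 5 \cdot 5\right)^{2}}{3}\right) + \left(62 - 212\right) = \left(-69 + \frac{25 - 35 - 35 + 25}{3} + \frac{\left(25 - 35 - 35 + 25\right)^{2}}{3}\right) + \left(62 - 212\right) = \left(-69 + \frac{1}{3} \left(-20\right) + \frac{\left(-20\right)^{2}}{3}\right) - 150 = \left(-69 - \frac{20}{3} + \frac{1}{3} \cdot 400\right) - 150 = \left(-69 - \frac{20}{3} + \frac{400}{3}\right) - 150 = \frac{173}{3} - 150 = - \frac{277}{3}$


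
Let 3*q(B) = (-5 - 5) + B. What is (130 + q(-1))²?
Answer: 143641/9 ≈ 15960.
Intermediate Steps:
q(B) = -10/3 + B/3 (q(B) = ((-5 - 5) + B)/3 = (-10 + B)/3 = -10/3 + B/3)
(130 + q(-1))² = (130 + (-10/3 + (⅓)*(-1)))² = (130 + (-10/3 - ⅓))² = (130 - 11/3)² = (379/3)² = 143641/9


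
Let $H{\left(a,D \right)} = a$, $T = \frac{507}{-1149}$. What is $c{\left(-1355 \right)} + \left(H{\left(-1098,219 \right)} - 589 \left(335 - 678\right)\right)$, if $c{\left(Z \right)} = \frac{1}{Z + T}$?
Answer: $\frac{104309075103}{519134} \approx 2.0093 \cdot 10^{5}$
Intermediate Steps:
$T = - \frac{169}{383}$ ($T = 507 \left(- \frac{1}{1149}\right) = - \frac{169}{383} \approx -0.44125$)
$c{\left(Z \right)} = \frac{1}{- \frac{169}{383} + Z}$ ($c{\left(Z \right)} = \frac{1}{Z - \frac{169}{383}} = \frac{1}{- \frac{169}{383} + Z}$)
$c{\left(-1355 \right)} + \left(H{\left(-1098,219 \right)} - 589 \left(335 - 678\right)\right) = \frac{383}{-169 + 383 \left(-1355\right)} - \left(1098 + 589 \left(335 - 678\right)\right) = \frac{383}{-169 - 518965} - -200929 = \frac{383}{-519134} + \left(-1098 + 202027\right) = 383 \left(- \frac{1}{519134}\right) + 200929 = - \frac{383}{519134} + 200929 = \frac{104309075103}{519134}$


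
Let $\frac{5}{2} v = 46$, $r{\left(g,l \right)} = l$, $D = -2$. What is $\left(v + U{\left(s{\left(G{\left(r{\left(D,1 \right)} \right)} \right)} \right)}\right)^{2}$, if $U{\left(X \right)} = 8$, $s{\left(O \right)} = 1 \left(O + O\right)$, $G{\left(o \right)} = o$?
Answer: $\frac{17424}{25} \approx 696.96$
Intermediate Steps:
$s{\left(O \right)} = 2 O$ ($s{\left(O \right)} = 1 \cdot 2 O = 2 O$)
$v = \frac{92}{5}$ ($v = \frac{2}{5} \cdot 46 = \frac{92}{5} \approx 18.4$)
$\left(v + U{\left(s{\left(G{\left(r{\left(D,1 \right)} \right)} \right)} \right)}\right)^{2} = \left(\frac{92}{5} + 8\right)^{2} = \left(\frac{132}{5}\right)^{2} = \frac{17424}{25}$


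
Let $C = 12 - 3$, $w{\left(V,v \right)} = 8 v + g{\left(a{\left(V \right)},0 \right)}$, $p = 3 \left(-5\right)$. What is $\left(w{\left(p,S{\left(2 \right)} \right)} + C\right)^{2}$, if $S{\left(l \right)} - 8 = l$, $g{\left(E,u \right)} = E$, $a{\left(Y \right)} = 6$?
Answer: $9025$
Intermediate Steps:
$p = -15$
$S{\left(l \right)} = 8 + l$
$w{\left(V,v \right)} = 6 + 8 v$ ($w{\left(V,v \right)} = 8 v + 6 = 6 + 8 v$)
$C = 9$
$\left(w{\left(p,S{\left(2 \right)} \right)} + C\right)^{2} = \left(\left(6 + 8 \left(8 + 2\right)\right) + 9\right)^{2} = \left(\left(6 + 8 \cdot 10\right) + 9\right)^{2} = \left(\left(6 + 80\right) + 9\right)^{2} = \left(86 + 9\right)^{2} = 95^{2} = 9025$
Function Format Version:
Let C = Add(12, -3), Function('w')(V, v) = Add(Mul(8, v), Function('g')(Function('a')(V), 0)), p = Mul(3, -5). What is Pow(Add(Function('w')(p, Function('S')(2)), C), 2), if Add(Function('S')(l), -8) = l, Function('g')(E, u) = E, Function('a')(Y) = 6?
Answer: 9025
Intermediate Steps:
p = -15
Function('S')(l) = Add(8, l)
Function('w')(V, v) = Add(6, Mul(8, v)) (Function('w')(V, v) = Add(Mul(8, v), 6) = Add(6, Mul(8, v)))
C = 9
Pow(Add(Function('w')(p, Function('S')(2)), C), 2) = Pow(Add(Add(6, Mul(8, Add(8, 2))), 9), 2) = Pow(Add(Add(6, Mul(8, 10)), 9), 2) = Pow(Add(Add(6, 80), 9), 2) = Pow(Add(86, 9), 2) = Pow(95, 2) = 9025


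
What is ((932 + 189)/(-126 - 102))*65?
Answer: -3835/12 ≈ -319.58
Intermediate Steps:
((932 + 189)/(-126 - 102))*65 = (1121/(-228))*65 = (1121*(-1/228))*65 = -59/12*65 = -3835/12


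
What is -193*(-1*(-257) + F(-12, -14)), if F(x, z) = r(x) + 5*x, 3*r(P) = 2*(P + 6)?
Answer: -37249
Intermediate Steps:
r(P) = 4 + 2*P/3 (r(P) = (2*(P + 6))/3 = (2*(6 + P))/3 = (12 + 2*P)/3 = 4 + 2*P/3)
F(x, z) = 4 + 17*x/3 (F(x, z) = (4 + 2*x/3) + 5*x = 4 + 17*x/3)
-193*(-1*(-257) + F(-12, -14)) = -193*(-1*(-257) + (4 + (17/3)*(-12))) = -193*(257 + (4 - 68)) = -193*(257 - 64) = -193*193 = -37249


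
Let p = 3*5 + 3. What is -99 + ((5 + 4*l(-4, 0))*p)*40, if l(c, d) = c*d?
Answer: 3501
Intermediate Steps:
p = 18 (p = 15 + 3 = 18)
-99 + ((5 + 4*l(-4, 0))*p)*40 = -99 + ((5 + 4*(-4*0))*18)*40 = -99 + ((5 + 4*0)*18)*40 = -99 + ((5 + 0)*18)*40 = -99 + (5*18)*40 = -99 + 90*40 = -99 + 3600 = 3501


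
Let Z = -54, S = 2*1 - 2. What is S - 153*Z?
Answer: 8262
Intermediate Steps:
S = 0 (S = 2 - 2 = 0)
S - 153*Z = 0 - 153*(-54) = 0 + 8262 = 8262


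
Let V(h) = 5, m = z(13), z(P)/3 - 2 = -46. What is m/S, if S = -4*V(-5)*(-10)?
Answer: -33/50 ≈ -0.66000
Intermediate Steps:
z(P) = -132 (z(P) = 6 + 3*(-46) = 6 - 138 = -132)
m = -132
S = 200 (S = -4*5*(-10) = -20*(-10) = 200)
m/S = -132/200 = -132*1/200 = -33/50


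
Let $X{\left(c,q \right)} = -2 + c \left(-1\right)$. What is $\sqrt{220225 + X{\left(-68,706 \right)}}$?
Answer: $\sqrt{220291} \approx 469.35$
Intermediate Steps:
$X{\left(c,q \right)} = -2 - c$
$\sqrt{220225 + X{\left(-68,706 \right)}} = \sqrt{220225 - -66} = \sqrt{220225 + \left(-2 + 68\right)} = \sqrt{220225 + 66} = \sqrt{220291}$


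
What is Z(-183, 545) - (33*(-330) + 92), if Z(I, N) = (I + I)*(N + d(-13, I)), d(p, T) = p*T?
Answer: -1059386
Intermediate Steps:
d(p, T) = T*p
Z(I, N) = 2*I*(N - 13*I) (Z(I, N) = (I + I)*(N + I*(-13)) = (2*I)*(N - 13*I) = 2*I*(N - 13*I))
Z(-183, 545) - (33*(-330) + 92) = 2*(-183)*(545 - 13*(-183)) - (33*(-330) + 92) = 2*(-183)*(545 + 2379) - (-10890 + 92) = 2*(-183)*2924 - 1*(-10798) = -1070184 + 10798 = -1059386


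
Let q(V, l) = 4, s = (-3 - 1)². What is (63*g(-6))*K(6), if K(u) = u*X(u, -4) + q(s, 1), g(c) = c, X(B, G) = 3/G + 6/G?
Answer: 3591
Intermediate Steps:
X(B, G) = 9/G
s = 16 (s = (-4)² = 16)
K(u) = 4 - 9*u/4 (K(u) = u*(9/(-4)) + 4 = u*(9*(-¼)) + 4 = u*(-9/4) + 4 = -9*u/4 + 4 = 4 - 9*u/4)
(63*g(-6))*K(6) = (63*(-6))*(4 - 9/4*6) = -378*(4 - 27/2) = -378*(-19/2) = 3591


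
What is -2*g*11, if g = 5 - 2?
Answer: -66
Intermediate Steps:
g = 3
-2*g*11 = -2*3*11 = -6*11 = -66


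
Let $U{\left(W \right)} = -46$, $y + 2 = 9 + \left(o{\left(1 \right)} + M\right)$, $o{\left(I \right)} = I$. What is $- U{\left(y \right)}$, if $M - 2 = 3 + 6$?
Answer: $46$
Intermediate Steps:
$M = 11$ ($M = 2 + \left(3 + 6\right) = 2 + 9 = 11$)
$y = 19$ ($y = -2 + \left(9 + \left(1 + 11\right)\right) = -2 + \left(9 + 12\right) = -2 + 21 = 19$)
$- U{\left(y \right)} = \left(-1\right) \left(-46\right) = 46$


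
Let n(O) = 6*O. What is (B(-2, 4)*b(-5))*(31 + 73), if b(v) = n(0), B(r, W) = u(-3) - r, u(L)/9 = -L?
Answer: 0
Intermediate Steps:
u(L) = -9*L (u(L) = 9*(-L) = -9*L)
B(r, W) = 27 - r (B(r, W) = -9*(-3) - r = 27 - r)
b(v) = 0 (b(v) = 6*0 = 0)
(B(-2, 4)*b(-5))*(31 + 73) = ((27 - 1*(-2))*0)*(31 + 73) = ((27 + 2)*0)*104 = (29*0)*104 = 0*104 = 0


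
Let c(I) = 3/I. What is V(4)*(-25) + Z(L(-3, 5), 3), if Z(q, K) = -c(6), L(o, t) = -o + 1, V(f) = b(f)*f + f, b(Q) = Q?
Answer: -1001/2 ≈ -500.50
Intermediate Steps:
V(f) = f + f**2 (V(f) = f*f + f = f**2 + f = f + f**2)
L(o, t) = 1 - o
Z(q, K) = -1/2 (Z(q, K) = -3/6 = -1*1/2 = -1/2)
V(4)*(-25) + Z(L(-3, 5), 3) = (4*(1 + 4))*(-25) - 1/2 = (4*5)*(-25) - 1/2 = 20*(-25) - 1/2 = -500 - 1/2 = -1001/2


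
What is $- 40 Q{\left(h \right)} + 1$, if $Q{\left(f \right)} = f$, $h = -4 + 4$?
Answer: $1$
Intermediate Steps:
$h = 0$
$- 40 Q{\left(h \right)} + 1 = \left(-40\right) 0 + 1 = 0 + 1 = 1$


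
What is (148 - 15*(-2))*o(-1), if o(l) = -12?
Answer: -2136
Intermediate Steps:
(148 - 15*(-2))*o(-1) = (148 - 15*(-2))*(-12) = (148 + 30)*(-12) = 178*(-12) = -2136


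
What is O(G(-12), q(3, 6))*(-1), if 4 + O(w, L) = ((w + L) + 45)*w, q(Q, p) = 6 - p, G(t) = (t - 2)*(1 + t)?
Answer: -30642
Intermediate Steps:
G(t) = (1 + t)*(-2 + t) (G(t) = (-2 + t)*(1 + t) = (1 + t)*(-2 + t))
O(w, L) = -4 + w*(45 + L + w) (O(w, L) = -4 + ((w + L) + 45)*w = -4 + ((L + w) + 45)*w = -4 + (45 + L + w)*w = -4 + w*(45 + L + w))
O(G(-12), q(3, 6))*(-1) = (-4 + (-2 + (-12)**2 - 1*(-12))**2 + 45*(-2 + (-12)**2 - 1*(-12)) + (6 - 1*6)*(-2 + (-12)**2 - 1*(-12)))*(-1) = (-4 + (-2 + 144 + 12)**2 + 45*(-2 + 144 + 12) + (6 - 6)*(-2 + 144 + 12))*(-1) = (-4 + 154**2 + 45*154 + 0*154)*(-1) = (-4 + 23716 + 6930 + 0)*(-1) = 30642*(-1) = -30642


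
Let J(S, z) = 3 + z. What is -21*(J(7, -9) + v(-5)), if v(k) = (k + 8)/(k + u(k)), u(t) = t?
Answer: 1323/10 ≈ 132.30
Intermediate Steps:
v(k) = (8 + k)/(2*k) (v(k) = (k + 8)/(k + k) = (8 + k)/((2*k)) = (8 + k)*(1/(2*k)) = (8 + k)/(2*k))
-21*(J(7, -9) + v(-5)) = -21*((3 - 9) + (1/2)*(8 - 5)/(-5)) = -21*(-6 + (1/2)*(-1/5)*3) = -21*(-6 - 3/10) = -21*(-63/10) = 1323/10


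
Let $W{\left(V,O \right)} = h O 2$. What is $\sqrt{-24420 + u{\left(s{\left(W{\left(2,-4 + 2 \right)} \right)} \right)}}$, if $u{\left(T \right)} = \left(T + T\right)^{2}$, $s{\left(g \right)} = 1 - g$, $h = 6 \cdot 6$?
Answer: $4 \sqrt{3730} \approx 244.29$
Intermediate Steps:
$h = 36$
$W{\left(V,O \right)} = 72 O$ ($W{\left(V,O \right)} = 36 O 2 = 72 O$)
$u{\left(T \right)} = 4 T^{2}$ ($u{\left(T \right)} = \left(2 T\right)^{2} = 4 T^{2}$)
$\sqrt{-24420 + u{\left(s{\left(W{\left(2,-4 + 2 \right)} \right)} \right)}} = \sqrt{-24420 + 4 \left(1 - 72 \left(-4 + 2\right)\right)^{2}} = \sqrt{-24420 + 4 \left(1 - 72 \left(-2\right)\right)^{2}} = \sqrt{-24420 + 4 \left(1 - -144\right)^{2}} = \sqrt{-24420 + 4 \left(1 + 144\right)^{2}} = \sqrt{-24420 + 4 \cdot 145^{2}} = \sqrt{-24420 + 4 \cdot 21025} = \sqrt{-24420 + 84100} = \sqrt{59680} = 4 \sqrt{3730}$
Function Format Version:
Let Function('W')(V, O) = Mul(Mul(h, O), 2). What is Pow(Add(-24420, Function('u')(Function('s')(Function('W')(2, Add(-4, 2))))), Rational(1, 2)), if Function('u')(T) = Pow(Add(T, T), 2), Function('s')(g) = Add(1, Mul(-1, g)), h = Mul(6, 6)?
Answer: Mul(4, Pow(3730, Rational(1, 2))) ≈ 244.29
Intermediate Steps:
h = 36
Function('W')(V, O) = Mul(72, O) (Function('W')(V, O) = Mul(Mul(36, O), 2) = Mul(72, O))
Function('u')(T) = Mul(4, Pow(T, 2)) (Function('u')(T) = Pow(Mul(2, T), 2) = Mul(4, Pow(T, 2)))
Pow(Add(-24420, Function('u')(Function('s')(Function('W')(2, Add(-4, 2))))), Rational(1, 2)) = Pow(Add(-24420, Mul(4, Pow(Add(1, Mul(-1, Mul(72, Add(-4, 2)))), 2))), Rational(1, 2)) = Pow(Add(-24420, Mul(4, Pow(Add(1, Mul(-1, Mul(72, -2))), 2))), Rational(1, 2)) = Pow(Add(-24420, Mul(4, Pow(Add(1, Mul(-1, -144)), 2))), Rational(1, 2)) = Pow(Add(-24420, Mul(4, Pow(Add(1, 144), 2))), Rational(1, 2)) = Pow(Add(-24420, Mul(4, Pow(145, 2))), Rational(1, 2)) = Pow(Add(-24420, Mul(4, 21025)), Rational(1, 2)) = Pow(Add(-24420, 84100), Rational(1, 2)) = Pow(59680, Rational(1, 2)) = Mul(4, Pow(3730, Rational(1, 2)))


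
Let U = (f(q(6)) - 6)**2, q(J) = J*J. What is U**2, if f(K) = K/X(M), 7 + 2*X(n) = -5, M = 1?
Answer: 20736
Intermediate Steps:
q(J) = J**2
X(n) = -6 (X(n) = -7/2 + (1/2)*(-5) = -7/2 - 5/2 = -6)
f(K) = -K/6 (f(K) = K/(-6) = K*(-1/6) = -K/6)
U = 144 (U = (-1/6*6**2 - 6)**2 = (-1/6*36 - 6)**2 = (-6 - 6)**2 = (-12)**2 = 144)
U**2 = 144**2 = 20736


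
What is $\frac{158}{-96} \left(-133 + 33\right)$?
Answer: $\frac{1975}{12} \approx 164.58$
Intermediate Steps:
$\frac{158}{-96} \left(-133 + 33\right) = 158 \left(- \frac{1}{96}\right) \left(-100\right) = \left(- \frac{79}{48}\right) \left(-100\right) = \frac{1975}{12}$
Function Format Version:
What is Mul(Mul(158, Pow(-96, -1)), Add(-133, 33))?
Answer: Rational(1975, 12) ≈ 164.58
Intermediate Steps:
Mul(Mul(158, Pow(-96, -1)), Add(-133, 33)) = Mul(Mul(158, Rational(-1, 96)), -100) = Mul(Rational(-79, 48), -100) = Rational(1975, 12)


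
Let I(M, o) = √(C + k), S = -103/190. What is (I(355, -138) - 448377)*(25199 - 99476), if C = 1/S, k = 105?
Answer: 33304098429 - 1856925*√1751/103 ≈ 3.3303e+10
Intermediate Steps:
S = -103/190 (S = -103*1/190 = -103/190 ≈ -0.54211)
C = -190/103 (C = 1/(-103/190) = -190/103 ≈ -1.8447)
I(M, o) = 25*√1751/103 (I(M, o) = √(-190/103 + 105) = √(10625/103) = 25*√1751/103)
(I(355, -138) - 448377)*(25199 - 99476) = (25*√1751/103 - 448377)*(25199 - 99476) = (-448377 + 25*√1751/103)*(-74277) = 33304098429 - 1856925*√1751/103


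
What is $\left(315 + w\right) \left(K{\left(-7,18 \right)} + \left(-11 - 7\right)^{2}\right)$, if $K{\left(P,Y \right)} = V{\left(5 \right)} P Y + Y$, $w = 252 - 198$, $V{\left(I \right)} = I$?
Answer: $-106272$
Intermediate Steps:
$w = 54$ ($w = 252 - 198 = 54$)
$K{\left(P,Y \right)} = Y + 5 P Y$ ($K{\left(P,Y \right)} = 5 P Y + Y = Y + 5 P Y$)
$\left(315 + w\right) \left(K{\left(-7,18 \right)} + \left(-11 - 7\right)^{2}\right) = \left(315 + 54\right) \left(18 \left(1 + 5 \left(-7\right)\right) + \left(-11 - 7\right)^{2}\right) = 369 \left(18 \left(1 - 35\right) + \left(-18\right)^{2}\right) = 369 \left(18 \left(-34\right) + 324\right) = 369 \left(-612 + 324\right) = 369 \left(-288\right) = -106272$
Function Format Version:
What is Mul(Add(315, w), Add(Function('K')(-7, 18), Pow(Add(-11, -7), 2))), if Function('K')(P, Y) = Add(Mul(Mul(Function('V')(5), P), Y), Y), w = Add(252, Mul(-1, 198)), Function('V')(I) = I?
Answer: -106272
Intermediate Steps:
w = 54 (w = Add(252, -198) = 54)
Function('K')(P, Y) = Add(Y, Mul(5, P, Y)) (Function('K')(P, Y) = Add(Mul(Mul(5, P), Y), Y) = Add(Mul(5, P, Y), Y) = Add(Y, Mul(5, P, Y)))
Mul(Add(315, w), Add(Function('K')(-7, 18), Pow(Add(-11, -7), 2))) = Mul(Add(315, 54), Add(Mul(18, Add(1, Mul(5, -7))), Pow(Add(-11, -7), 2))) = Mul(369, Add(Mul(18, Add(1, -35)), Pow(-18, 2))) = Mul(369, Add(Mul(18, -34), 324)) = Mul(369, Add(-612, 324)) = Mul(369, -288) = -106272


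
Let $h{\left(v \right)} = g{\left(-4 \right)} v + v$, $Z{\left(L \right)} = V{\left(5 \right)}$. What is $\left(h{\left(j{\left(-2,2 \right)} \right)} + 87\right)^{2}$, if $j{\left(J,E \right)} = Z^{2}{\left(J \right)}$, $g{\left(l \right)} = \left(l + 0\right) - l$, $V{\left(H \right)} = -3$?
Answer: $9216$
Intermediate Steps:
$Z{\left(L \right)} = -3$
$g{\left(l \right)} = 0$ ($g{\left(l \right)} = l - l = 0$)
$j{\left(J,E \right)} = 9$ ($j{\left(J,E \right)} = \left(-3\right)^{2} = 9$)
$h{\left(v \right)} = v$ ($h{\left(v \right)} = 0 v + v = 0 + v = v$)
$\left(h{\left(j{\left(-2,2 \right)} \right)} + 87\right)^{2} = \left(9 + 87\right)^{2} = 96^{2} = 9216$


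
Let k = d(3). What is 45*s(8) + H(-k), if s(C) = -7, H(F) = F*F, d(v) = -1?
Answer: -314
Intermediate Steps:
k = -1
H(F) = F**2
45*s(8) + H(-k) = 45*(-7) + (-1*(-1))**2 = -315 + 1**2 = -315 + 1 = -314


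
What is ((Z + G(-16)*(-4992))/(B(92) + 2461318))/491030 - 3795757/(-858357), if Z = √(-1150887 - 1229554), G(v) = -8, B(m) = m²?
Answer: 1150813800425257093/260240335178369805 + I*√2380441/1212737055460 ≈ 4.4221 + 1.2722e-9*I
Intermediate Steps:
Z = I*√2380441 (Z = √(-2380441) = I*√2380441 ≈ 1542.9*I)
((Z + G(-16)*(-4992))/(B(92) + 2461318))/491030 - 3795757/(-858357) = ((I*√2380441 - 8*(-4992))/(92² + 2461318))/491030 - 3795757/(-858357) = ((I*√2380441 + 39936)/(8464 + 2461318))*(1/491030) - 3795757*(-1/858357) = ((39936 + I*√2380441)/2469782)*(1/491030) + 3795757/858357 = ((39936 + I*√2380441)*(1/2469782))*(1/491030) + 3795757/858357 = (19968/1234891 + I*√2380441/2469782)*(1/491030) + 3795757/858357 = (9984/303184263865 + I*√2380441/1212737055460) + 3795757/858357 = 1150813800425257093/260240335178369805 + I*√2380441/1212737055460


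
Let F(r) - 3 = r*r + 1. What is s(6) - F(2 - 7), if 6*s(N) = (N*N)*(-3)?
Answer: -47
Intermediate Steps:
F(r) = 4 + r² (F(r) = 3 + (r*r + 1) = 3 + (r² + 1) = 3 + (1 + r²) = 4 + r²)
s(N) = -N²/2 (s(N) = ((N*N)*(-3))/6 = (N²*(-3))/6 = (-3*N²)/6 = -N²/2)
s(6) - F(2 - 7) = -½*6² - (4 + (2 - 7)²) = -½*36 - (4 + (-5)²) = -18 - (4 + 25) = -18 - 1*29 = -18 - 29 = -47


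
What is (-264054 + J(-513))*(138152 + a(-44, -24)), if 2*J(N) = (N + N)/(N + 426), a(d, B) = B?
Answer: -1057700656560/29 ≈ -3.6472e+10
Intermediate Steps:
J(N) = N/(426 + N) (J(N) = ((N + N)/(N + 426))/2 = ((2*N)/(426 + N))/2 = (2*N/(426 + N))/2 = N/(426 + N))
(-264054 + J(-513))*(138152 + a(-44, -24)) = (-264054 - 513/(426 - 513))*(138152 - 24) = (-264054 - 513/(-87))*138128 = (-264054 - 513*(-1/87))*138128 = (-264054 + 171/29)*138128 = -7657395/29*138128 = -1057700656560/29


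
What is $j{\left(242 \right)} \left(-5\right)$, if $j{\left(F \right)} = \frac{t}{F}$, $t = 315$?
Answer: $- \frac{1575}{242} \approx -6.5083$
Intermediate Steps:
$j{\left(F \right)} = \frac{315}{F}$
$j{\left(242 \right)} \left(-5\right) = \frac{315}{242} \left(-5\right) = - \frac{1575}{242}$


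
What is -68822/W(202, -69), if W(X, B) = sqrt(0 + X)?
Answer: -34411*sqrt(202)/101 ≈ -4842.3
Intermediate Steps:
W(X, B) = sqrt(X)
-68822/W(202, -69) = -68822*sqrt(202)/202 = -34411*sqrt(202)/101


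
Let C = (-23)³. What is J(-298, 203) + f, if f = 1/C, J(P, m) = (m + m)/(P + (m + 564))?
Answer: 705619/815189 ≈ 0.86559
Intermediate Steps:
J(P, m) = 2*m/(564 + P + m) (J(P, m) = (2*m)/(P + (564 + m)) = (2*m)/(564 + P + m) = 2*m/(564 + P + m))
C = -12167
f = -1/12167 (f = 1/(-12167) = -1/12167 ≈ -8.2190e-5)
J(-298, 203) + f = 2*203/(564 - 298 + 203) - 1/12167 = 2*203/469 - 1/12167 = 2*203*(1/469) - 1/12167 = 58/67 - 1/12167 = 705619/815189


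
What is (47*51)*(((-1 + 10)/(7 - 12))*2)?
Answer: -43146/5 ≈ -8629.2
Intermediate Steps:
(47*51)*(((-1 + 10)/(7 - 12))*2) = 2397*((9/(-5))*2) = 2397*((9*(-⅕))*2) = 2397*(-9/5*2) = 2397*(-18/5) = -43146/5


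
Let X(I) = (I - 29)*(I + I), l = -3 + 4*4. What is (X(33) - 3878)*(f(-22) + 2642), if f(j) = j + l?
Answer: -9515662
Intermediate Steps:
l = 13 (l = -3 + 16 = 13)
f(j) = 13 + j (f(j) = j + 13 = 13 + j)
X(I) = 2*I*(-29 + I) (X(I) = (-29 + I)*(2*I) = 2*I*(-29 + I))
(X(33) - 3878)*(f(-22) + 2642) = (2*33*(-29 + 33) - 3878)*((13 - 22) + 2642) = (2*33*4 - 3878)*(-9 + 2642) = (264 - 3878)*2633 = -3614*2633 = -9515662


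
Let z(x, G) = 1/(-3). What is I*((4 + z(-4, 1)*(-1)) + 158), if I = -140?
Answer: -68180/3 ≈ -22727.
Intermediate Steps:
z(x, G) = -1/3
I*((4 + z(-4, 1)*(-1)) + 158) = -140*((4 - 1/3*(-1)) + 158) = -140*((4 + 1/3) + 158) = -140*(13/3 + 158) = -140*487/3 = -68180/3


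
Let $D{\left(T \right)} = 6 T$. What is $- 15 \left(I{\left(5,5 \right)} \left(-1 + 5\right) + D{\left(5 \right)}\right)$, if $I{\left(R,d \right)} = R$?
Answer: $-750$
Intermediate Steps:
$- 15 \left(I{\left(5,5 \right)} \left(-1 + 5\right) + D{\left(5 \right)}\right) = - 15 \left(5 \left(-1 + 5\right) + 6 \cdot 5\right) = - 15 \left(5 \cdot 4 + 30\right) = - 15 \left(20 + 30\right) = \left(-15\right) 50 = -750$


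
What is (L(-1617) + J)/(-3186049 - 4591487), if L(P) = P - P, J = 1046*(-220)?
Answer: 28765/972192 ≈ 0.029588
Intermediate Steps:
J = -230120
L(P) = 0
(L(-1617) + J)/(-3186049 - 4591487) = (0 - 230120)/(-3186049 - 4591487) = -230120/(-7777536) = -230120*(-1/7777536) = 28765/972192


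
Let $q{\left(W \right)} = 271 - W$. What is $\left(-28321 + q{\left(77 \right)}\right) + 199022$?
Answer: $170895$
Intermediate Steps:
$\left(-28321 + q{\left(77 \right)}\right) + 199022 = \left(-28321 + \left(271 - 77\right)\right) + 199022 = \left(-28321 + 194\right) + 199022 = -28127 + 199022 = 170895$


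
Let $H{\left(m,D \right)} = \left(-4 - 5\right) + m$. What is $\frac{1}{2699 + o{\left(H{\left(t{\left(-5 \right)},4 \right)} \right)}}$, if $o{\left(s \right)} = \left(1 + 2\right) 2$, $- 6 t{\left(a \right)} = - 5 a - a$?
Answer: $\frac{1}{2705} \approx 0.00036969$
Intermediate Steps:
$t{\left(a \right)} = a$ ($t{\left(a \right)} = - \frac{- 5 a - a}{6} = - \frac{\left(-6\right) a}{6} = a$)
$H{\left(m,D \right)} = -9 + m$
$o{\left(s \right)} = 6$ ($o{\left(s \right)} = 3 \cdot 2 = 6$)
$\frac{1}{2699 + o{\left(H{\left(t{\left(-5 \right)},4 \right)} \right)}} = \frac{1}{2699 + 6} = \frac{1}{2705}$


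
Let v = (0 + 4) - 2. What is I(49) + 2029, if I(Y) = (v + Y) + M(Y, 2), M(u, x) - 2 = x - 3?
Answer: 2081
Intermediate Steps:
v = 2 (v = 4 - 2 = 2)
M(u, x) = -1 + x (M(u, x) = 2 + (x - 3) = 2 + (-3 + x) = -1 + x)
I(Y) = 3 + Y (I(Y) = (2 + Y) + (-1 + 2) = (2 + Y) + 1 = 3 + Y)
I(49) + 2029 = (3 + 49) + 2029 = 52 + 2029 = 2081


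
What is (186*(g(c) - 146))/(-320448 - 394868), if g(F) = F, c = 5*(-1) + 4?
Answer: 1953/51094 ≈ 0.038224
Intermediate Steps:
c = -1 (c = -5 + 4 = -1)
(186*(g(c) - 146))/(-320448 - 394868) = (186*(-1 - 146))/(-320448 - 394868) = (186*(-147))/(-715316) = -27342*(-1/715316) = 1953/51094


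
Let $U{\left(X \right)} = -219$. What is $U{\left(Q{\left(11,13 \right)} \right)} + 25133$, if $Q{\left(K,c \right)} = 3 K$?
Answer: $24914$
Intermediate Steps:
$U{\left(Q{\left(11,13 \right)} \right)} + 25133 = -219 + 25133 = 24914$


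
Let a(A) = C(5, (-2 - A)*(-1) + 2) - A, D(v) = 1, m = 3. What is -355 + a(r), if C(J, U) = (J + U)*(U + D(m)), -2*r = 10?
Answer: -350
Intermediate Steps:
r = -5 (r = -1/2*10 = -5)
C(J, U) = (1 + U)*(J + U) (C(J, U) = (J + U)*(U + 1) = (J + U)*(1 + U) = (1 + U)*(J + U))
a(A) = 29 + (4 + A)**2 + 5*A (a(A) = (5 + ((-2 - A)*(-1) + 2) + ((-2 - A)*(-1) + 2)**2 + 5*((-2 - A)*(-1) + 2)) - A = (5 + ((2 + A) + 2) + ((2 + A) + 2)**2 + 5*((2 + A) + 2)) - A = (5 + (4 + A) + (4 + A)**2 + 5*(4 + A)) - A = (5 + (4 + A) + (4 + A)**2 + (20 + 5*A)) - A = (29 + (4 + A)**2 + 6*A) - A = 29 + (4 + A)**2 + 5*A)
-355 + a(r) = -355 + (45 + (-5)**2 + 13*(-5)) = -355 + (45 + 25 - 65) = -355 + 5 = -350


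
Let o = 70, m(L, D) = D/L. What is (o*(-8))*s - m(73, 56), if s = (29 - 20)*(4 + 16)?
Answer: -7358456/73 ≈ -1.0080e+5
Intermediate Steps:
s = 180 (s = 9*20 = 180)
(o*(-8))*s - m(73, 56) = (70*(-8))*180 - 56/73 = -560*180 - 56/73 = -100800 - 1*56/73 = -100800 - 56/73 = -7358456/73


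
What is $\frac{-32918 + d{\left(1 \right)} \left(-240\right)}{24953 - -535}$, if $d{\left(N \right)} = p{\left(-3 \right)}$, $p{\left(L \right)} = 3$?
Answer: $- \frac{16819}{12744} \approx -1.3198$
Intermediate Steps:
$d{\left(N \right)} = 3$
$\frac{-32918 + d{\left(1 \right)} \left(-240\right)}{24953 - -535} = \frac{-32918 + 3 \left(-240\right)}{24953 - -535} = \frac{-32918 - 720}{24953 + 535} = - \frac{33638}{25488} = \left(-33638\right) \frac{1}{25488} = - \frac{16819}{12744}$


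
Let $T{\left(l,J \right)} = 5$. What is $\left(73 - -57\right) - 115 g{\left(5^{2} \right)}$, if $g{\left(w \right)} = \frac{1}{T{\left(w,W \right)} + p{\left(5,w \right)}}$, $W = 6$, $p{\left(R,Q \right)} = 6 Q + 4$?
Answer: $\frac{20555}{159} \approx 129.28$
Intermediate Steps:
$p{\left(R,Q \right)} = 4 + 6 Q$
$g{\left(w \right)} = \frac{1}{9 + 6 w}$ ($g{\left(w \right)} = \frac{1}{5 + \left(4 + 6 w\right)} = \frac{1}{9 + 6 w}$)
$\left(73 - -57\right) - 115 g{\left(5^{2} \right)} = \left(73 - -57\right) - 115 \frac{1}{3 \left(3 + 2 \cdot 5^{2}\right)} = \left(73 + 57\right) - 115 \frac{1}{3 \left(3 + 2 \cdot 25\right)} = 130 - 115 \frac{1}{3 \left(3 + 50\right)} = 130 - 115 \frac{1}{3 \cdot 53} = 130 - 115 \cdot \frac{1}{3} \cdot \frac{1}{53} = 130 - \frac{115}{159} = \frac{20555}{159}$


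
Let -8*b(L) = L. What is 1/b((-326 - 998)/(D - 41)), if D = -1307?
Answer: -2696/331 ≈ -8.1450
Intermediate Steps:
b(L) = -L/8
1/b((-326 - 998)/(D - 41)) = 1/(-(-326 - 998)/(8*(-1307 - 41))) = 1/(-(-331)/(2*(-1348))) = 1/(-(-331)*(-1)/(2*1348)) = 1/(-⅛*331/337) = 1/(-331/2696) = -2696/331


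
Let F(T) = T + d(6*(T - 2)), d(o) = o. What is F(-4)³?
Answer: -64000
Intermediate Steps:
F(T) = -12 + 7*T (F(T) = T + 6*(T - 2) = T + 6*(-2 + T) = T + (-12 + 6*T) = -12 + 7*T)
F(-4)³ = (-12 + 7*(-4))³ = (-12 - 28)³ = (-40)³ = -64000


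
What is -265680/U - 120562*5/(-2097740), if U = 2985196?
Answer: 31054460939/156554126426 ≈ 0.19836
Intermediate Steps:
-265680/U - 120562*5/(-2097740) = -265680/2985196 - 120562*5/(-2097740) = -265680*1/2985196 - 602810*(-1/2097740) = -66420/746299 + 60281/209774 = 31054460939/156554126426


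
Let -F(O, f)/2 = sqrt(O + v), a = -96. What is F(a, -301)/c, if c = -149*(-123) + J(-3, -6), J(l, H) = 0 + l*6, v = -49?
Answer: -2*I*sqrt(145)/18309 ≈ -0.0013154*I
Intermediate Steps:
J(l, H) = 6*l (J(l, H) = 0 + 6*l = 6*l)
F(O, f) = -2*sqrt(-49 + O) (F(O, f) = -2*sqrt(O - 49) = -2*sqrt(-49 + O))
c = 18309 (c = -149*(-123) + 6*(-3) = 18327 - 18 = 18309)
F(a, -301)/c = -2*sqrt(-49 - 96)/18309 = -2*I*sqrt(145)*(1/18309) = -2*I*sqrt(145)/18309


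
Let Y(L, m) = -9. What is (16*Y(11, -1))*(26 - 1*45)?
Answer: 2736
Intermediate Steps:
(16*Y(11, -1))*(26 - 1*45) = (16*(-9))*(26 - 1*45) = -144*(26 - 45) = -144*(-19) = 2736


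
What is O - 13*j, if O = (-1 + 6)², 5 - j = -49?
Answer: -677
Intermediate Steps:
j = 54 (j = 5 - 1*(-49) = 5 + 49 = 54)
O = 25 (O = 5² = 25)
O - 13*j = 25 - 13*54 = 25 - 702 = -677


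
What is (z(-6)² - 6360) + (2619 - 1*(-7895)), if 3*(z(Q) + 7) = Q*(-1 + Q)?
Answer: 4203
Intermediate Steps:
z(Q) = -7 + Q*(-1 + Q)/3 (z(Q) = -7 + (Q*(-1 + Q))/3 = -7 + Q*(-1 + Q)/3)
(z(-6)² - 6360) + (2619 - 1*(-7895)) = ((-7 - ⅓*(-6) + (⅓)*(-6)²)² - 6360) + (2619 - 1*(-7895)) = ((-7 + 2 + (⅓)*36)² - 6360) + (2619 + 7895) = ((-7 + 2 + 12)² - 6360) + 10514 = (7² - 6360) + 10514 = (49 - 6360) + 10514 = -6311 + 10514 = 4203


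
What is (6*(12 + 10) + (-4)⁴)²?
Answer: 150544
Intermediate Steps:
(6*(12 + 10) + (-4)⁴)² = (6*22 + 256)² = (132 + 256)² = 388² = 150544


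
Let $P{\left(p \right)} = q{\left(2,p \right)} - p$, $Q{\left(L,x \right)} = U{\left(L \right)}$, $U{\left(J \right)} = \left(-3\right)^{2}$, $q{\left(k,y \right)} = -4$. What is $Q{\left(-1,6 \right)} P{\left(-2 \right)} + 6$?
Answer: $-12$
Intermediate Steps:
$U{\left(J \right)} = 9$
$Q{\left(L,x \right)} = 9$
$P{\left(p \right)} = -4 - p$
$Q{\left(-1,6 \right)} P{\left(-2 \right)} + 6 = 9 \left(-4 - -2\right) + 6 = 9 \left(-4 + 2\right) + 6 = 9 \left(-2\right) + 6 = -18 + 6 = -12$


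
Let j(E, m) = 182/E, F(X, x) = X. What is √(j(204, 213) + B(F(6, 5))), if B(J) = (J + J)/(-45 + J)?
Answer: 5*√41106/1326 ≈ 0.76450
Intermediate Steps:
B(J) = 2*J/(-45 + J) (B(J) = (2*J)/(-45 + J) = 2*J/(-45 + J))
√(j(204, 213) + B(F(6, 5))) = √(182/204 + 2*6/(-45 + 6)) = √(182*(1/204) + 2*6/(-39)) = √(91/102 + 2*6*(-1/39)) = √(91/102 - 4/13) = √(775/1326) = 5*√41106/1326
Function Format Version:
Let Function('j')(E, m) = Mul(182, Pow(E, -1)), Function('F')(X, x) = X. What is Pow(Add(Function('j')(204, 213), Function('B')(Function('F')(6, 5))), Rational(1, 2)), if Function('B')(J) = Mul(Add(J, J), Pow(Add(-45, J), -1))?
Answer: Mul(Rational(5, 1326), Pow(41106, Rational(1, 2))) ≈ 0.76450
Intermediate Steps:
Function('B')(J) = Mul(2, J, Pow(Add(-45, J), -1)) (Function('B')(J) = Mul(Mul(2, J), Pow(Add(-45, J), -1)) = Mul(2, J, Pow(Add(-45, J), -1)))
Pow(Add(Function('j')(204, 213), Function('B')(Function('F')(6, 5))), Rational(1, 2)) = Pow(Add(Mul(182, Pow(204, -1)), Mul(2, 6, Pow(Add(-45, 6), -1))), Rational(1, 2)) = Pow(Add(Mul(182, Rational(1, 204)), Mul(2, 6, Pow(-39, -1))), Rational(1, 2)) = Pow(Add(Rational(91, 102), Mul(2, 6, Rational(-1, 39))), Rational(1, 2)) = Pow(Add(Rational(91, 102), Rational(-4, 13)), Rational(1, 2)) = Pow(Rational(775, 1326), Rational(1, 2)) = Mul(Rational(5, 1326), Pow(41106, Rational(1, 2)))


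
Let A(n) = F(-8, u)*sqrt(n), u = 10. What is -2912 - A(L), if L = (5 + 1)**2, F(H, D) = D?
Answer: -2972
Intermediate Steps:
L = 36 (L = 6**2 = 36)
A(n) = 10*sqrt(n)
-2912 - A(L) = -2912 - 10*sqrt(36) = -2912 - 10*6 = -2912 - 1*60 = -2912 - 60 = -2972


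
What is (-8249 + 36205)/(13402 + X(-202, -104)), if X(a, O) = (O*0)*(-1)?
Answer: 13978/6701 ≈ 2.0860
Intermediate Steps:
X(a, O) = 0 (X(a, O) = 0*(-1) = 0)
(-8249 + 36205)/(13402 + X(-202, -104)) = (-8249 + 36205)/(13402 + 0) = 27956/13402 = 27956*(1/13402) = 13978/6701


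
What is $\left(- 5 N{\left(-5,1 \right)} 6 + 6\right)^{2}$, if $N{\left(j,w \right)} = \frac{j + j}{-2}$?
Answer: $20736$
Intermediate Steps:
$N{\left(j,w \right)} = - j$ ($N{\left(j,w \right)} = - \frac{2 j}{2} = - j$)
$\left(- 5 N{\left(-5,1 \right)} 6 + 6\right)^{2} = \left(- 5 \left(\left(-1\right) \left(-5\right)\right) 6 + 6\right)^{2} = \left(\left(-5\right) 5 \cdot 6 + 6\right)^{2} = \left(\left(-25\right) 6 + 6\right)^{2} = \left(-150 + 6\right)^{2} = \left(-144\right)^{2} = 20736$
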